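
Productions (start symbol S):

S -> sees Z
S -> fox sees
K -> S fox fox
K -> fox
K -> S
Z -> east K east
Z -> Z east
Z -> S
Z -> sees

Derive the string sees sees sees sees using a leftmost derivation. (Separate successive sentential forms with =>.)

S => sees Z   [S -> sees Z]
sees Z => sees S   [Z -> S]
sees S => sees sees Z   [S -> sees Z]
sees sees Z => sees sees S   [Z -> S]
sees sees S => sees sees sees Z   [S -> sees Z]
sees sees sees Z => sees sees sees sees   [Z -> sees]

S => sees Z => sees S => sees sees Z => sees sees S => sees sees sees Z => sees sees sees sees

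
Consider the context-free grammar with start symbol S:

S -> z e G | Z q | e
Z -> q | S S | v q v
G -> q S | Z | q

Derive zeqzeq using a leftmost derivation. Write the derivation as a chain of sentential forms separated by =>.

S => zeG => zeqS => zeqzeG => zeqzeZ => zeqzeq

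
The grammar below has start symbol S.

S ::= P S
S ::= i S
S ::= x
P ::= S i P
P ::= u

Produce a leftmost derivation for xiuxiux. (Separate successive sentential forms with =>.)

S=>PS=>SiPS=>PSiPS=>SiPSiPS=>xiPSiPS=>xiuSiPS=>xiuxiPS=>xiuxiuS=>xiuxiux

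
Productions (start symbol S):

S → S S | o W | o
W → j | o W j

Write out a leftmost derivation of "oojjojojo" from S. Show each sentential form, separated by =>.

S => SS => SSS => oWSS => ooWjSS => oojjSS => oojjSSS => oojjoWSS => oojjojSS => oojjojoWS => oojjojojS => oojjojojo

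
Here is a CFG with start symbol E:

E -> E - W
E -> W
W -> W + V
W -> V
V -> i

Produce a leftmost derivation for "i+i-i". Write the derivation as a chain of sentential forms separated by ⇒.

E⇒E-W⇒W-W⇒W+V-W⇒V+V-W⇒i+V-W⇒i+i-W⇒i+i-V⇒i+i-i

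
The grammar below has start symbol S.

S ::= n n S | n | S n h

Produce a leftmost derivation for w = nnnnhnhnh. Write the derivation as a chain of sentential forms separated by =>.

S => Snh => Snhnh => Snhnhnh => nnSnhnhnh => nnnnhnhnh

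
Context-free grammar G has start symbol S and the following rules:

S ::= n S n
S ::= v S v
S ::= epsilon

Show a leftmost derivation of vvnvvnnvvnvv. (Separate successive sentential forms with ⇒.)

S ⇒ vSv   [S ::= v S v]
vSv ⇒ vvSvv   [S ::= v S v]
vvSvv ⇒ vvnSnvv   [S ::= n S n]
vvnSnvv ⇒ vvnvSvnvv   [S ::= v S v]
vvnvSvnvv ⇒ vvnvvSvvnvv   [S ::= v S v]
vvnvvSvvnvv ⇒ vvnvvnSnvvnvv   [S ::= n S n]
vvnvvnSnvvnvv ⇒ vvnvvnnvvnvv   [S ::= epsilon]

S ⇒ vSv ⇒ vvSvv ⇒ vvnSnvv ⇒ vvnvSvnvv ⇒ vvnvvSvvnvv ⇒ vvnvvnSnvvnvv ⇒ vvnvvnnvvnvv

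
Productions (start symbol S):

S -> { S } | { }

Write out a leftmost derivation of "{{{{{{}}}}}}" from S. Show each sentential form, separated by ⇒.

S ⇒ {S}   [S -> { S }]
{S} ⇒ {{S}}   [S -> { S }]
{{S}} ⇒ {{{S}}}   [S -> { S }]
{{{S}}} ⇒ {{{{S}}}}   [S -> { S }]
{{{{S}}}} ⇒ {{{{{S}}}}}   [S -> { S }]
{{{{{S}}}}} ⇒ {{{{{{}}}}}}   [S -> { }]

S⇒{S}⇒{{S}}⇒{{{S}}}⇒{{{{S}}}}⇒{{{{{S}}}}}⇒{{{{{{}}}}}}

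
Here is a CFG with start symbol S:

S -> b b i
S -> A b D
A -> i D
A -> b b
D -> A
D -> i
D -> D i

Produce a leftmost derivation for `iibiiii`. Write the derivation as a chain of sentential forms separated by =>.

S => AbD => iDbD => iibD => iibDi => iibAi => iibiDi => iibiDii => iibiiii

S => AbD   [S -> A b D]
AbD => iDbD   [A -> i D]
iDbD => iibD   [D -> i]
iibD => iibDi   [D -> D i]
iibDi => iibAi   [D -> A]
iibAi => iibiDi   [A -> i D]
iibiDi => iibiDii   [D -> D i]
iibiDii => iibiiii   [D -> i]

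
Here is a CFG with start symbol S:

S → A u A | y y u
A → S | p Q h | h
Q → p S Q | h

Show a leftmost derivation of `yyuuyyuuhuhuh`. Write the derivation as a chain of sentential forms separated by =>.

S=>AuA=>SuA=>AuAuA=>SuAuA=>AuAuAuA=>SuAuAuA=>AuAuAuAuA=>SuAuAuAuA=>yyuuAuAuAuA=>yyuuSuAuAuA=>yyuuyyuuAuAuA=>yyuuyyuuhuAuA=>yyuuyyuuhuhuA=>yyuuyyuuhuhuh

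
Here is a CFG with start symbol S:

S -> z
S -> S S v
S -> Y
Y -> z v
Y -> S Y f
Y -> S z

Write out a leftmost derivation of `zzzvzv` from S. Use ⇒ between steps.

S ⇒ SSv   [S -> S S v]
SSv ⇒ zSv   [S -> z]
zSv ⇒ zYv   [S -> Y]
zYv ⇒ zSzv   [Y -> S z]
zSzv ⇒ zSSvzv   [S -> S S v]
zSSvzv ⇒ zzSvzv   [S -> z]
zzSvzv ⇒ zzzvzv   [S -> z]

S⇒SSv⇒zSv⇒zYv⇒zSzv⇒zSSvzv⇒zzSvzv⇒zzzvzv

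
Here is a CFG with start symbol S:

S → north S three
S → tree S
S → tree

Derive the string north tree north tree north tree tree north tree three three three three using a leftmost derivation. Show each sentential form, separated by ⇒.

S ⇒ north S three   [S → north S three]
north S three ⇒ north tree S three   [S → tree S]
north tree S three ⇒ north tree north S three three   [S → north S three]
north tree north S three three ⇒ north tree north tree S three three   [S → tree S]
north tree north tree S three three ⇒ north tree north tree north S three three three   [S → north S three]
north tree north tree north S three three three ⇒ north tree north tree north tree S three three three   [S → tree S]
north tree north tree north tree S three three three ⇒ north tree north tree north tree tree S three three three   [S → tree S]
north tree north tree north tree tree S three three three ⇒ north tree north tree north tree tree north S three three three three   [S → north S three]
north tree north tree north tree tree north S three three three three ⇒ north tree north tree north tree tree north tree three three three three   [S → tree]

S ⇒ north S three ⇒ north tree S three ⇒ north tree north S three three ⇒ north tree north tree S three three ⇒ north tree north tree north S three three three ⇒ north tree north tree north tree S three three three ⇒ north tree north tree north tree tree S three three three ⇒ north tree north tree north tree tree north S three three three three ⇒ north tree north tree north tree tree north tree three three three three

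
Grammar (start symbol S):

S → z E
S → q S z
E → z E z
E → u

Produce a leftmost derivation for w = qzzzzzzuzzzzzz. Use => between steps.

S => qSz   [S → q S z]
qSz => qzEz   [S → z E]
qzEz => qzzEzz   [E → z E z]
qzzEzz => qzzzEzzz   [E → z E z]
qzzzEzzz => qzzzzEzzzz   [E → z E z]
qzzzzEzzzz => qzzzzzEzzzzz   [E → z E z]
qzzzzzEzzzzz => qzzzzzzEzzzzzz   [E → z E z]
qzzzzzzEzzzzzz => qzzzzzzuzzzzzz   [E → u]

S=>qSz=>qzEz=>qzzEzz=>qzzzEzzz=>qzzzzEzzzz=>qzzzzzEzzzzz=>qzzzzzzEzzzzzz=>qzzzzzzuzzzzzz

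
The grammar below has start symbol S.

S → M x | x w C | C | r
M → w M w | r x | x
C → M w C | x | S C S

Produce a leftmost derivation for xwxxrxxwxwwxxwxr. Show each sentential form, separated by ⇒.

S ⇒ xwC ⇒ xwSCS ⇒ xwMxCS ⇒ xwxxCS ⇒ xwxxSCSS ⇒ xwxxMxCSS ⇒ xwxxrxxCSS ⇒ xwxxrxxMwCSS ⇒ xwxxrxxwMwwCSS ⇒ xwxxrxxwxwwCSS ⇒ xwxxrxxwxwwxSS ⇒ xwxxrxxwxwwxxwCS ⇒ xwxxrxxwxwwxxwxS ⇒ xwxxrxxwxwwxxwxr

S ⇒ xwC   [S → x w C]
xwC ⇒ xwSCS   [C → S C S]
xwSCS ⇒ xwMxCS   [S → M x]
xwMxCS ⇒ xwxxCS   [M → x]
xwxxCS ⇒ xwxxSCSS   [C → S C S]
xwxxSCSS ⇒ xwxxMxCSS   [S → M x]
xwxxMxCSS ⇒ xwxxrxxCSS   [M → r x]
xwxxrxxCSS ⇒ xwxxrxxMwCSS   [C → M w C]
xwxxrxxMwCSS ⇒ xwxxrxxwMwwCSS   [M → w M w]
xwxxrxxwMwwCSS ⇒ xwxxrxxwxwwCSS   [M → x]
xwxxrxxwxwwCSS ⇒ xwxxrxxwxwwxSS   [C → x]
xwxxrxxwxwwxSS ⇒ xwxxrxxwxwwxxwCS   [S → x w C]
xwxxrxxwxwwxxwCS ⇒ xwxxrxxwxwwxxwxS   [C → x]
xwxxrxxwxwwxxwxS ⇒ xwxxrxxwxwwxxwxr   [S → r]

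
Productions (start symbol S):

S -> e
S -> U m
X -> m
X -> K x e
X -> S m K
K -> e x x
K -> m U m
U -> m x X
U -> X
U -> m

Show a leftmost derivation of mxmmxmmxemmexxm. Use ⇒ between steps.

S ⇒ Um ⇒ Xm ⇒ SmKm ⇒ UmmKm ⇒ mxXmmKm ⇒ mxKxemmKm ⇒ mxmUmxemmKm ⇒ mxmmxXmxemmKm ⇒ mxmmxmmxemmKm ⇒ mxmmxmmxemmexxm

S ⇒ Um   [S -> U m]
Um ⇒ Xm   [U -> X]
Xm ⇒ SmKm   [X -> S m K]
SmKm ⇒ UmmKm   [S -> U m]
UmmKm ⇒ mxXmmKm   [U -> m x X]
mxXmmKm ⇒ mxKxemmKm   [X -> K x e]
mxKxemmKm ⇒ mxmUmxemmKm   [K -> m U m]
mxmUmxemmKm ⇒ mxmmxXmxemmKm   [U -> m x X]
mxmmxXmxemmKm ⇒ mxmmxmmxemmKm   [X -> m]
mxmmxmmxemmKm ⇒ mxmmxmmxemmexxm   [K -> e x x]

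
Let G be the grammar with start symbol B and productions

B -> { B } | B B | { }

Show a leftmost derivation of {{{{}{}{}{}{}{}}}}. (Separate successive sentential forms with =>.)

B => {B}   [B -> { B }]
{B} => {{B}}   [B -> { B }]
{{B}} => {{{B}}}   [B -> { B }]
{{{B}}} => {{{BB}}}   [B -> B B]
{{{BB}}} => {{{BBB}}}   [B -> B B]
{{{BBB}}} => {{{{}BB}}}   [B -> { }]
{{{{}BB}}} => {{{{}BBB}}}   [B -> B B]
{{{{}BBB}}} => {{{{}BBBB}}}   [B -> B B]
{{{{}BBBB}}} => {{{{}BBBBB}}}   [B -> B B]
{{{{}BBBBB}}} => {{{{}{}BBBB}}}   [B -> { }]
{{{{}{}BBBB}}} => {{{{}{}{}BBB}}}   [B -> { }]
{{{{}{}{}BBB}}} => {{{{}{}{}{}BB}}}   [B -> { }]
{{{{}{}{}{}BB}}} => {{{{}{}{}{}{}B}}}   [B -> { }]
{{{{}{}{}{}{}B}}} => {{{{}{}{}{}{}{}}}}   [B -> { }]

B => {B} => {{B}} => {{{B}}} => {{{BB}}} => {{{BBB}}} => {{{{}BB}}} => {{{{}BBB}}} => {{{{}BBBB}}} => {{{{}BBBBB}}} => {{{{}{}BBBB}}} => {{{{}{}{}BBB}}} => {{{{}{}{}{}BB}}} => {{{{}{}{}{}{}B}}} => {{{{}{}{}{}{}{}}}}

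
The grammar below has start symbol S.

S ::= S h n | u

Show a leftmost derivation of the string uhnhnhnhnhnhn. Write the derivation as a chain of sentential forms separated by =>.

S => Shn => Shnhn => Shnhnhn => Shnhnhnhn => Shnhnhnhnhn => Shnhnhnhnhnhn => uhnhnhnhnhnhn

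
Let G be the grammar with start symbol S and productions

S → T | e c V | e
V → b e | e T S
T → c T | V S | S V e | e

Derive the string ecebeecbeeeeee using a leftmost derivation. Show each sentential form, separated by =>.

S=>ecV=>eceTS=>eceVSS=>ecebeSS=>ecebeTS=>ecebeSVeS=>ecebeecVVeS=>ecebeecbeVeS=>ecebeecbeeTSeS=>ecebeecbeeeSeS=>ecebeecbeeeeeS=>ecebeecbeeeeee

S => ecV   [S → e c V]
ecV => eceTS   [V → e T S]
eceTS => eceVSS   [T → V S]
eceVSS => ecebeSS   [V → b e]
ecebeSS => ecebeTS   [S → T]
ecebeTS => ecebeSVeS   [T → S V e]
ecebeSVeS => ecebeecVVeS   [S → e c V]
ecebeecVVeS => ecebeecbeVeS   [V → b e]
ecebeecbeVeS => ecebeecbeeTSeS   [V → e T S]
ecebeecbeeTSeS => ecebeecbeeeSeS   [T → e]
ecebeecbeeeSeS => ecebeecbeeeeeS   [S → e]
ecebeecbeeeeeS => ecebeecbeeeeee   [S → e]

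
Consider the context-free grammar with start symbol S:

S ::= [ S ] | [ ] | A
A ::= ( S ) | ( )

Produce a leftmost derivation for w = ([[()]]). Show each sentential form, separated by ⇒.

S ⇒ A   [S ::= A]
A ⇒ (S)   [A ::= ( S )]
(S) ⇒ ([S])   [S ::= [ S ]]
([S]) ⇒ ([[S]])   [S ::= [ S ]]
([[S]]) ⇒ ([[A]])   [S ::= A]
([[A]]) ⇒ ([[()]])   [A ::= ( )]

S ⇒ A ⇒ (S) ⇒ ([S]) ⇒ ([[S]]) ⇒ ([[A]]) ⇒ ([[()]])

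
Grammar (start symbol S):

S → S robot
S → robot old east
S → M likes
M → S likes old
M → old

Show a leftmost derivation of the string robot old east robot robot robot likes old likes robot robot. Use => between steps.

S => S robot => S robot robot => M likes robot robot => S likes old likes robot robot => S robot likes old likes robot robot => S robot robot likes old likes robot robot => S robot robot robot likes old likes robot robot => robot old east robot robot robot likes old likes robot robot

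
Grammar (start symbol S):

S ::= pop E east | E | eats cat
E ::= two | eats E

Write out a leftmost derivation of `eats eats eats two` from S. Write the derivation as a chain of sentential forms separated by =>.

S => E => eats E => eats eats E => eats eats eats E => eats eats eats two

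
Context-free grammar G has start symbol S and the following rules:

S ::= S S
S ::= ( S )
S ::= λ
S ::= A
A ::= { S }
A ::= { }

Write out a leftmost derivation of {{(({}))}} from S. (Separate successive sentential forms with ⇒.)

S ⇒ A ⇒ {S} ⇒ {A} ⇒ {{S}} ⇒ {{(S)}} ⇒ {{((S))}} ⇒ {{((A))}} ⇒ {{(({}))}}

S ⇒ A   [S ::= A]
A ⇒ {S}   [A ::= { S }]
{S} ⇒ {A}   [S ::= A]
{A} ⇒ {{S}}   [A ::= { S }]
{{S}} ⇒ {{(S)}}   [S ::= ( S )]
{{(S)}} ⇒ {{((S))}}   [S ::= ( S )]
{{((S))}} ⇒ {{((A))}}   [S ::= A]
{{((A))}} ⇒ {{(({}))}}   [A ::= { }]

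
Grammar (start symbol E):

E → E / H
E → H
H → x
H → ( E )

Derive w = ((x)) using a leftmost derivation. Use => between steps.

E => H   [E → H]
H => (E)   [H → ( E )]
(E) => (H)   [E → H]
(H) => ((E))   [H → ( E )]
((E)) => ((H))   [E → H]
((H)) => ((x))   [H → x]

E => H => (E) => (H) => ((E)) => ((H)) => ((x))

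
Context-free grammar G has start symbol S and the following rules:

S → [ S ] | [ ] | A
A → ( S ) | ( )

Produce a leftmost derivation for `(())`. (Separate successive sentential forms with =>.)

S => A => (S) => (A) => (())

S => A   [S → A]
A => (S)   [A → ( S )]
(S) => (A)   [S → A]
(A) => (())   [A → ( )]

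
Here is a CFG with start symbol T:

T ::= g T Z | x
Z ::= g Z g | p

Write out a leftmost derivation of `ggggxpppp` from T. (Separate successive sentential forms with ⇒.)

T ⇒ gTZ ⇒ ggTZZ ⇒ gggTZZZ ⇒ ggggTZZZZ ⇒ ggggxZZZZ ⇒ ggggxpZZZ ⇒ ggggxppZZ ⇒ ggggxpppZ ⇒ ggggxpppp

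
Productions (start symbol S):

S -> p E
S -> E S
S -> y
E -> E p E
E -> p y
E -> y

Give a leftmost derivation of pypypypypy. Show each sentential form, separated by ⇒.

S ⇒ pE ⇒ pEpE ⇒ pEpEpE ⇒ pypEpE ⇒ pypypE ⇒ pypypEpE ⇒ pypypEpEpE ⇒ pypypypEpE ⇒ pypypypypE ⇒ pypypypypy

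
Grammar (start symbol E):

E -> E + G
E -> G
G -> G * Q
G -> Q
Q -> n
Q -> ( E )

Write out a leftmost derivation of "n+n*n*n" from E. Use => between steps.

E=>E+G=>G+G=>Q+G=>n+G=>n+G*Q=>n+G*Q*Q=>n+Q*Q*Q=>n+n*Q*Q=>n+n*n*Q=>n+n*n*n

E => E+G   [E -> E + G]
E+G => G+G   [E -> G]
G+G => Q+G   [G -> Q]
Q+G => n+G   [Q -> n]
n+G => n+G*Q   [G -> G * Q]
n+G*Q => n+G*Q*Q   [G -> G * Q]
n+G*Q*Q => n+Q*Q*Q   [G -> Q]
n+Q*Q*Q => n+n*Q*Q   [Q -> n]
n+n*Q*Q => n+n*n*Q   [Q -> n]
n+n*n*Q => n+n*n*n   [Q -> n]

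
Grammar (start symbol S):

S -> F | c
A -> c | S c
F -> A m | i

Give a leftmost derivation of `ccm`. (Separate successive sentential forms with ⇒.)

S ⇒ F ⇒ Am ⇒ Scm ⇒ ccm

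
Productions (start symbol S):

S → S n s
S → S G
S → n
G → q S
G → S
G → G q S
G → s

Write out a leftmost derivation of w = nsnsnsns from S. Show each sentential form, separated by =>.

S => Sns => Snsns => Snsnsns => SGnsnsns => nGnsnsns => nsnsnsns

S => Sns   [S → S n s]
Sns => Snsns   [S → S n s]
Snsns => Snsnsns   [S → S n s]
Snsnsns => SGnsnsns   [S → S G]
SGnsnsns => nGnsnsns   [S → n]
nGnsnsns => nsnsnsns   [G → s]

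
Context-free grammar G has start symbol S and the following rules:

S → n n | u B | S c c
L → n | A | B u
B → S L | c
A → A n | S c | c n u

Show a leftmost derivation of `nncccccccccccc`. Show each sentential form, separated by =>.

S => Scc => Scccc => Scccccc => Scccccccc => Scccccccccc => Scccccccccccc => nncccccccccccc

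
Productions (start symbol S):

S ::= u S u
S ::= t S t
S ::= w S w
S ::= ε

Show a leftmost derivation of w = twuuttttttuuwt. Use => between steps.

S => tSt => twSwt => twuSuwt => twuuSuuwt => twuutStuuwt => twuuttSttuuwt => twuutttStttuuwt => twuuttttttuuwt

S => tSt   [S ::= t S t]
tSt => twSwt   [S ::= w S w]
twSwt => twuSuwt   [S ::= u S u]
twuSuwt => twuuSuuwt   [S ::= u S u]
twuuSuuwt => twuutStuuwt   [S ::= t S t]
twuutStuuwt => twuuttSttuuwt   [S ::= t S t]
twuuttSttuuwt => twuutttStttuuwt   [S ::= t S t]
twuutttStttuuwt => twuuttttttuuwt   [S ::= ε]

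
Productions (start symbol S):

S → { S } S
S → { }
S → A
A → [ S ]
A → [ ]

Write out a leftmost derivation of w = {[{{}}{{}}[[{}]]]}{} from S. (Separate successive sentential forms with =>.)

S=>{S}S=>{A}S=>{[S]}S=>{[{S}S]}S=>{[{{}}S]}S=>{[{{}}{S}S]}S=>{[{{}}{{}}S]}S=>{[{{}}{{}}A]}S=>{[{{}}{{}}[S]]}S=>{[{{}}{{}}[A]]}S=>{[{{}}{{}}[[S]]]}S=>{[{{}}{{}}[[{}]]]}S=>{[{{}}{{}}[[{}]]]}{}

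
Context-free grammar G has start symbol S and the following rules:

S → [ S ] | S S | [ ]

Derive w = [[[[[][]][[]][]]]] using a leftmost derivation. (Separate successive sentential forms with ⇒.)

S ⇒ [S]   [S → [ S ]]
[S] ⇒ [[S]]   [S → [ S ]]
[[S]] ⇒ [[[S]]]   [S → [ S ]]
[[[S]]] ⇒ [[[SS]]]   [S → S S]
[[[SS]]] ⇒ [[[SSS]]]   [S → S S]
[[[SSS]]] ⇒ [[[[S]SS]]]   [S → [ S ]]
[[[[S]SS]]] ⇒ [[[[SS]SS]]]   [S → S S]
[[[[SS]SS]]] ⇒ [[[[[]S]SS]]]   [S → [ ]]
[[[[[]S]SS]]] ⇒ [[[[[][]]SS]]]   [S → [ ]]
[[[[[][]]SS]]] ⇒ [[[[[][]][S]S]]]   [S → [ S ]]
[[[[[][]][S]S]]] ⇒ [[[[[][]][[]]S]]]   [S → [ ]]
[[[[[][]][[]]S]]] ⇒ [[[[[][]][[]][]]]]   [S → [ ]]

S⇒[S]⇒[[S]]⇒[[[S]]]⇒[[[SS]]]⇒[[[SSS]]]⇒[[[[S]SS]]]⇒[[[[SS]SS]]]⇒[[[[[]S]SS]]]⇒[[[[[][]]SS]]]⇒[[[[[][]][S]S]]]⇒[[[[[][]][[]]S]]]⇒[[[[[][]][[]][]]]]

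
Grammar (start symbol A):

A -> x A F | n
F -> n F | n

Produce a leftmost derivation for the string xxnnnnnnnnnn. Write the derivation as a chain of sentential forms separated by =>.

A => xAF   [A -> x A F]
xAF => xxAFF   [A -> x A F]
xxAFF => xxnFF   [A -> n]
xxnFF => xxnnFF   [F -> n F]
xxnnFF => xxnnnFF   [F -> n F]
xxnnnFF => xxnnnnFF   [F -> n F]
xxnnnnFF => xxnnnnnFF   [F -> n F]
xxnnnnnFF => xxnnnnnnFF   [F -> n F]
xxnnnnnnFF => xxnnnnnnnFF   [F -> n F]
xxnnnnnnnFF => xxnnnnnnnnFF   [F -> n F]
xxnnnnnnnnFF => xxnnnnnnnnnF   [F -> n]
xxnnnnnnnnnF => xxnnnnnnnnnn   [F -> n]

A => xAF => xxAFF => xxnFF => xxnnFF => xxnnnFF => xxnnnnFF => xxnnnnnFF => xxnnnnnnFF => xxnnnnnnnFF => xxnnnnnnnnFF => xxnnnnnnnnnF => xxnnnnnnnnnn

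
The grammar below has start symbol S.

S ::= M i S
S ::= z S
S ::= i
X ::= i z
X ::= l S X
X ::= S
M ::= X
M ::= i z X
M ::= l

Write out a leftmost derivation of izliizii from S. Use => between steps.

S=>MiS=>izXiS=>izlSXiS=>izliXiS=>izliiziS=>izliizii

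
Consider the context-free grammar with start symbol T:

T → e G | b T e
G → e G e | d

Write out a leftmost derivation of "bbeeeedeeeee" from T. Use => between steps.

T=>bTe=>bbTee=>bbeGee=>bbeeGeee=>bbeeeGeeee=>bbeeeeGeeeee=>bbeeeedeeeee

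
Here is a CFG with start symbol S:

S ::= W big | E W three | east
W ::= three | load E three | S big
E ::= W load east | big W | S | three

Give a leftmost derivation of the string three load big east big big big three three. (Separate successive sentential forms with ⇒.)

S ⇒ E W three ⇒ three W three ⇒ three load E three three ⇒ three load big W three three ⇒ three load big S big three three ⇒ three load big W big big three three ⇒ three load big S big big big three three ⇒ three load big east big big big three three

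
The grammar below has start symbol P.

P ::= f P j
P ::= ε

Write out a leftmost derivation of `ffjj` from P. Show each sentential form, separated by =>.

P => fPj => ffPjj => ffjj

P => fPj   [P ::= f P j]
fPj => ffPjj   [P ::= f P j]
ffPjj => ffjj   [P ::= ε]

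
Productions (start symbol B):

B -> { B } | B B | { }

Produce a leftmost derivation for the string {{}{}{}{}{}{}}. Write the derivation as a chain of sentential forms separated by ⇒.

B ⇒ {B} ⇒ {BB} ⇒ {BBB} ⇒ {BBBB} ⇒ {{}BBB} ⇒ {{}BBBB} ⇒ {{}BBBBB} ⇒ {{}{}BBBB} ⇒ {{}{}{}BBB} ⇒ {{}{}{}{}BB} ⇒ {{}{}{}{}{}B} ⇒ {{}{}{}{}{}{}}

B ⇒ {B}   [B -> { B }]
{B} ⇒ {BB}   [B -> B B]
{BB} ⇒ {BBB}   [B -> B B]
{BBB} ⇒ {BBBB}   [B -> B B]
{BBBB} ⇒ {{}BBB}   [B -> { }]
{{}BBB} ⇒ {{}BBBB}   [B -> B B]
{{}BBBB} ⇒ {{}BBBBB}   [B -> B B]
{{}BBBBB} ⇒ {{}{}BBBB}   [B -> { }]
{{}{}BBBB} ⇒ {{}{}{}BBB}   [B -> { }]
{{}{}{}BBB} ⇒ {{}{}{}{}BB}   [B -> { }]
{{}{}{}{}BB} ⇒ {{}{}{}{}{}B}   [B -> { }]
{{}{}{}{}{}B} ⇒ {{}{}{}{}{}{}}   [B -> { }]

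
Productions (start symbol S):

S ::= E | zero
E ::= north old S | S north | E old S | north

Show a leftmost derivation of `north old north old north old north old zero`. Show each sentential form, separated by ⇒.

S ⇒ E ⇒ E old S ⇒ north old S old S ⇒ north old E old S ⇒ north old north old S old S ⇒ north old north old E old S ⇒ north old north old north old S old S ⇒ north old north old north old E old S ⇒ north old north old north old north old S ⇒ north old north old north old north old zero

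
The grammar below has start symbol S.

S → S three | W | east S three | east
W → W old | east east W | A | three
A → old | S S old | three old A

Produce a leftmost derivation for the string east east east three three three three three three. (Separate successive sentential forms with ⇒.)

S ⇒ S three   [S → S three]
S three ⇒ east S three three   [S → east S three]
east S three three ⇒ east S three three three   [S → S three]
east S three three three ⇒ east S three three three three   [S → S three]
east S three three three three ⇒ east east S three three three three three   [S → east S three]
east east S three three three three three ⇒ east east S three three three three three three   [S → S three]
east east S three three three three three three ⇒ east east east three three three three three three   [S → east]

S ⇒ S three ⇒ east S three three ⇒ east S three three three ⇒ east S three three three three ⇒ east east S three three three three three ⇒ east east S three three three three three three ⇒ east east east three three three three three three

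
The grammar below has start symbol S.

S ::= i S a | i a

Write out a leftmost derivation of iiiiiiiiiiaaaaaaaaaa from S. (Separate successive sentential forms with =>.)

S => iSa => iiSaa => iiiSaaa => iiiiSaaaa => iiiiiSaaaaa => iiiiiiSaaaaaa => iiiiiiiSaaaaaaa => iiiiiiiiSaaaaaaaa => iiiiiiiiiSaaaaaaaaa => iiiiiiiiiiaaaaaaaaaa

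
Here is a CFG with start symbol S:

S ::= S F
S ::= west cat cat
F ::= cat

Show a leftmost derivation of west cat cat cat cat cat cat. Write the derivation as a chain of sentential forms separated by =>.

S => S F => S F F => S F F F => S F F F F => west cat cat F F F F => west cat cat cat F F F => west cat cat cat cat F F => west cat cat cat cat cat F => west cat cat cat cat cat cat

S => S F   [S ::= S F]
S F => S F F   [S ::= S F]
S F F => S F F F   [S ::= S F]
S F F F => S F F F F   [S ::= S F]
S F F F F => west cat cat F F F F   [S ::= west cat cat]
west cat cat F F F F => west cat cat cat F F F   [F ::= cat]
west cat cat cat F F F => west cat cat cat cat F F   [F ::= cat]
west cat cat cat cat F F => west cat cat cat cat cat F   [F ::= cat]
west cat cat cat cat cat F => west cat cat cat cat cat cat   [F ::= cat]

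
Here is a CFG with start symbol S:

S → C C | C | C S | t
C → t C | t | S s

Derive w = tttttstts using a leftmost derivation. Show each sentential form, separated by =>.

S=>CC=>tCC=>ttC=>tttC=>tttSs=>tttCSs=>ttttCSs=>ttttSsSs=>tttttsSs=>tttttsCSs=>tttttstSs=>tttttstts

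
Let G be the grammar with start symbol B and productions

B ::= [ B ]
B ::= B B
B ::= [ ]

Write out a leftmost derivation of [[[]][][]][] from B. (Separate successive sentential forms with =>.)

B => BB   [B ::= B B]
BB => [B]B   [B ::= [ B ]]
[B]B => [BB]B   [B ::= B B]
[BB]B => [BBB]B   [B ::= B B]
[BBB]B => [[B]BB]B   [B ::= [ B ]]
[[B]BB]B => [[[]]BB]B   [B ::= [ ]]
[[[]]BB]B => [[[]][]B]B   [B ::= [ ]]
[[[]][]B]B => [[[]][][]]B   [B ::= [ ]]
[[[]][][]]B => [[[]][][]][]   [B ::= [ ]]

B=>BB=>[B]B=>[BB]B=>[BBB]B=>[[B]BB]B=>[[[]]BB]B=>[[[]][]B]B=>[[[]][][]]B=>[[[]][][]][]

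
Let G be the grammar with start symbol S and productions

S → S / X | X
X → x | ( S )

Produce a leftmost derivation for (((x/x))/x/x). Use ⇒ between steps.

S ⇒ X   [S → X]
X ⇒ (S)   [X → ( S )]
(S) ⇒ (S/X)   [S → S / X]
(S/X) ⇒ (S/X/X)   [S → S / X]
(S/X/X) ⇒ (X/X/X)   [S → X]
(X/X/X) ⇒ ((S)/X/X)   [X → ( S )]
((S)/X/X) ⇒ ((X)/X/X)   [S → X]
((X)/X/X) ⇒ (((S))/X/X)   [X → ( S )]
(((S))/X/X) ⇒ (((S/X))/X/X)   [S → S / X]
(((S/X))/X/X) ⇒ (((X/X))/X/X)   [S → X]
(((X/X))/X/X) ⇒ (((x/X))/X/X)   [X → x]
(((x/X))/X/X) ⇒ (((x/x))/X/X)   [X → x]
(((x/x))/X/X) ⇒ (((x/x))/x/X)   [X → x]
(((x/x))/x/X) ⇒ (((x/x))/x/x)   [X → x]

S ⇒ X ⇒ (S) ⇒ (S/X) ⇒ (S/X/X) ⇒ (X/X/X) ⇒ ((S)/X/X) ⇒ ((X)/X/X) ⇒ (((S))/X/X) ⇒ (((S/X))/X/X) ⇒ (((X/X))/X/X) ⇒ (((x/X))/X/X) ⇒ (((x/x))/X/X) ⇒ (((x/x))/x/X) ⇒ (((x/x))/x/x)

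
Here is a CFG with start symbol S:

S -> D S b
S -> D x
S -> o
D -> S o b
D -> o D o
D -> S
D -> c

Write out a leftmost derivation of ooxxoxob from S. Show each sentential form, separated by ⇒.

S ⇒ DSb   [S -> D S b]
DSb ⇒ SSb   [D -> S]
SSb ⇒ DxSb   [S -> D x]
DxSb ⇒ oDoxSb   [D -> o D o]
oDoxSb ⇒ oSoxSb   [D -> S]
oSoxSb ⇒ oDxoxSb   [S -> D x]
oDxoxSb ⇒ oSxoxSb   [D -> S]
oSxoxSb ⇒ oDxxoxSb   [S -> D x]
oDxxoxSb ⇒ oSxxoxSb   [D -> S]
oSxxoxSb ⇒ ooxxoxSb   [S -> o]
ooxxoxSb ⇒ ooxxoxob   [S -> o]

S ⇒ DSb ⇒ SSb ⇒ DxSb ⇒ oDoxSb ⇒ oSoxSb ⇒ oDxoxSb ⇒ oSxoxSb ⇒ oDxxoxSb ⇒ oSxxoxSb ⇒ ooxxoxSb ⇒ ooxxoxob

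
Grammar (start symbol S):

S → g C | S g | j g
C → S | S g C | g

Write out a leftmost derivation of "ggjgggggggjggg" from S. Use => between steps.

S => gC => gSgC => ggCgC => ggSgCgC => ggSggCgC => ggSgggCgC => ggSggggCgC => ggjgggggCgC => ggjgggggggC => ggjgggggggSgC => ggjgggggggjggC => ggjgggggggjggg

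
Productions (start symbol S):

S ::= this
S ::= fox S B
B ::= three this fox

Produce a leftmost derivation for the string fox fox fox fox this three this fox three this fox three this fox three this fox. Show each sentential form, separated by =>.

S => fox S B => fox fox S B B => fox fox fox S B B B => fox fox fox fox S B B B B => fox fox fox fox this B B B B => fox fox fox fox this three this fox B B B => fox fox fox fox this three this fox three this fox B B => fox fox fox fox this three this fox three this fox three this fox B => fox fox fox fox this three this fox three this fox three this fox three this fox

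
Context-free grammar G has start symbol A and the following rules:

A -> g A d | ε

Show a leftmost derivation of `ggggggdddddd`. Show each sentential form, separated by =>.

A => gAd => ggAdd => gggAddd => ggggAdddd => gggggAddddd => ggggggAdddddd => ggggggdddddd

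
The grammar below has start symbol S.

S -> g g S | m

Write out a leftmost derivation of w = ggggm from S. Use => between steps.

S => ggS => ggggS => ggggm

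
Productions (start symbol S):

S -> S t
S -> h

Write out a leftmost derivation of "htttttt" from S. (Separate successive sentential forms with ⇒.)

S⇒St⇒Stt⇒Sttt⇒Stttt⇒Sttttt⇒Stttttt⇒htttttt

S ⇒ St   [S -> S t]
St ⇒ Stt   [S -> S t]
Stt ⇒ Sttt   [S -> S t]
Sttt ⇒ Stttt   [S -> S t]
Stttt ⇒ Sttttt   [S -> S t]
Sttttt ⇒ Stttttt   [S -> S t]
Stttttt ⇒ htttttt   [S -> h]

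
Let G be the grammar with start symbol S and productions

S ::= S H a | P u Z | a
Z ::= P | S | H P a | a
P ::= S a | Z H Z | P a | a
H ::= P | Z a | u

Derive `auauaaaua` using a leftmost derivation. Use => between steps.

S => PuZ   [S ::= P u Z]
PuZ => PauZ   [P ::= P a]
PauZ => PaauZ   [P ::= P a]
PaauZ => ZHZaauZ   [P ::= Z H Z]
ZHZaauZ => PHZaauZ   [Z ::= P]
PHZaauZ => ZHZHZaauZ   [P ::= Z H Z]
ZHZHZaauZ => aHZHZaauZ   [Z ::= a]
aHZHZaauZ => auZHZaauZ   [H ::= u]
auZHZaauZ => auaHZaauZ   [Z ::= a]
auaHZaauZ => auauZaauZ   [H ::= u]
auauZaauZ => auauaaauZ   [Z ::= a]
auauaaauZ => auauaaaua   [Z ::= a]

S => PuZ => PauZ => PaauZ => ZHZaauZ => PHZaauZ => ZHZHZaauZ => aHZHZaauZ => auZHZaauZ => auaHZaauZ => auauZaauZ => auauaaauZ => auauaaaua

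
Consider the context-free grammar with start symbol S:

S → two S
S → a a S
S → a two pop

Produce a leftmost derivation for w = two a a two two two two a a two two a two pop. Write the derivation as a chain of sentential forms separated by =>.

S => two S   [S → two S]
two S => two a a S   [S → a a S]
two a a S => two a a two S   [S → two S]
two a a two S => two a a two two S   [S → two S]
two a a two two S => two a a two two two S   [S → two S]
two a a two two two S => two a a two two two two S   [S → two S]
two a a two two two two S => two a a two two two two a a S   [S → a a S]
two a a two two two two a a S => two a a two two two two a a two S   [S → two S]
two a a two two two two a a two S => two a a two two two two a a two two S   [S → two S]
two a a two two two two a a two two S => two a a two two two two a a two two a two pop   [S → a two pop]

S => two S => two a a S => two a a two S => two a a two two S => two a a two two two S => two a a two two two two S => two a a two two two two a a S => two a a two two two two a a two S => two a a two two two two a a two two S => two a a two two two two a a two two a two pop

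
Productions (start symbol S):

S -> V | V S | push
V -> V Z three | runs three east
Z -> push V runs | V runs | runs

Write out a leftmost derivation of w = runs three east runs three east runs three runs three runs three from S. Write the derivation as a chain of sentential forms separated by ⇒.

S ⇒ V S ⇒ runs three east S ⇒ runs three east V ⇒ runs three east V Z three ⇒ runs three east V Z three Z three ⇒ runs three east V Z three Z three Z three ⇒ runs three east runs three east Z three Z three Z three ⇒ runs three east runs three east runs three Z three Z three ⇒ runs three east runs three east runs three runs three Z three ⇒ runs three east runs three east runs three runs three runs three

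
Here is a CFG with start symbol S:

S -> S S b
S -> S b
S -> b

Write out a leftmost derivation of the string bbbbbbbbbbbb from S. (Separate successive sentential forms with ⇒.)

S ⇒ SSb   [S -> S S b]
SSb ⇒ SbSb   [S -> S b]
SbSb ⇒ bbSb   [S -> b]
bbSb ⇒ bbSSbb   [S -> S S b]
bbSSbb ⇒ bbSbSbb   [S -> S b]
bbSbSbb ⇒ bbSbbSbb   [S -> S b]
bbSbbSbb ⇒ bbSSbbbSbb   [S -> S S b]
bbSSbbbSbb ⇒ bbSSbSbbbSbb   [S -> S S b]
bbSSbSbbbSbb ⇒ bbbSbSbbbSbb   [S -> b]
bbbSbSbbbSbb ⇒ bbbbbSbbbSbb   [S -> b]
bbbbbSbbbSbb ⇒ bbbbbbbbbSbb   [S -> b]
bbbbbbbbbSbb ⇒ bbbbbbbbbbbb   [S -> b]

S ⇒ SSb ⇒ SbSb ⇒ bbSb ⇒ bbSSbb ⇒ bbSbSbb ⇒ bbSbbSbb ⇒ bbSSbbbSbb ⇒ bbSSbSbbbSbb ⇒ bbbSbSbbbSbb ⇒ bbbbbSbbbSbb ⇒ bbbbbbbbbSbb ⇒ bbbbbbbbbbbb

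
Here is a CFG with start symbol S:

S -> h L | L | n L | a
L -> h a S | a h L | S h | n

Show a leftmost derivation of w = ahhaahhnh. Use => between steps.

S => L => ahL => ahhaS => ahhaL => ahhaahL => ahhaahSh => ahhaahhLh => ahhaahhnh

S => L   [S -> L]
L => ahL   [L -> a h L]
ahL => ahhaS   [L -> h a S]
ahhaS => ahhaL   [S -> L]
ahhaL => ahhaahL   [L -> a h L]
ahhaahL => ahhaahSh   [L -> S h]
ahhaahSh => ahhaahhLh   [S -> h L]
ahhaahhLh => ahhaahhnh   [L -> n]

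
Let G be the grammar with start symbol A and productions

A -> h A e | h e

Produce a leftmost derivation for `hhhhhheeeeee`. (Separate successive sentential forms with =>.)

A => hAe   [A -> h A e]
hAe => hhAee   [A -> h A e]
hhAee => hhhAeee   [A -> h A e]
hhhAeee => hhhhAeeee   [A -> h A e]
hhhhAeeee => hhhhhAeeeee   [A -> h A e]
hhhhhAeeeee => hhhhhheeeeee   [A -> h e]

A => hAe => hhAee => hhhAeee => hhhhAeeee => hhhhhAeeeee => hhhhhheeeeee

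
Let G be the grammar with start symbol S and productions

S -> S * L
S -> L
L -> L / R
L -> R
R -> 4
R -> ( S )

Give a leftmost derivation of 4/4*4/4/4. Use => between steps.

S => S*L   [S -> S * L]
S*L => L*L   [S -> L]
L*L => L/R*L   [L -> L / R]
L/R*L => R/R*L   [L -> R]
R/R*L => 4/R*L   [R -> 4]
4/R*L => 4/4*L   [R -> 4]
4/4*L => 4/4*L/R   [L -> L / R]
4/4*L/R => 4/4*L/R/R   [L -> L / R]
4/4*L/R/R => 4/4*R/R/R   [L -> R]
4/4*R/R/R => 4/4*4/R/R   [R -> 4]
4/4*4/R/R => 4/4*4/4/R   [R -> 4]
4/4*4/4/R => 4/4*4/4/4   [R -> 4]

S => S*L => L*L => L/R*L => R/R*L => 4/R*L => 4/4*L => 4/4*L/R => 4/4*L/R/R => 4/4*R/R/R => 4/4*4/R/R => 4/4*4/4/R => 4/4*4/4/4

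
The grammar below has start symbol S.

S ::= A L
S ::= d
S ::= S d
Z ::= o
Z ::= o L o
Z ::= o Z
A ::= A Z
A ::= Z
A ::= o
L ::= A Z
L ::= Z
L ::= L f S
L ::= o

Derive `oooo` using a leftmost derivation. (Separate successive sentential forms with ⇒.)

S⇒AL⇒ZL⇒oZL⇒ooZL⇒oooL⇒oooo

S ⇒ AL   [S ::= A L]
AL ⇒ ZL   [A ::= Z]
ZL ⇒ oZL   [Z ::= o Z]
oZL ⇒ ooZL   [Z ::= o Z]
ooZL ⇒ oooL   [Z ::= o]
oooL ⇒ oooo   [L ::= o]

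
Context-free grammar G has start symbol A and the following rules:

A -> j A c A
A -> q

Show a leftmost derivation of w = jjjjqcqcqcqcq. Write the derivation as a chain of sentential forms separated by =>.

A => jAcA   [A -> j A c A]
jAcA => jjAcAcA   [A -> j A c A]
jjAcAcA => jjjAcAcAcA   [A -> j A c A]
jjjAcAcAcA => jjjjAcAcAcAcA   [A -> j A c A]
jjjjAcAcAcAcA => jjjjqcAcAcAcA   [A -> q]
jjjjqcAcAcAcA => jjjjqcqcAcAcA   [A -> q]
jjjjqcqcAcAcA => jjjjqcqcqcAcA   [A -> q]
jjjjqcqcqcAcA => jjjjqcqcqcqcA   [A -> q]
jjjjqcqcqcqcA => jjjjqcqcqcqcq   [A -> q]

A=>jAcA=>jjAcAcA=>jjjAcAcAcA=>jjjjAcAcAcAcA=>jjjjqcAcAcAcA=>jjjjqcqcAcAcA=>jjjjqcqcqcAcA=>jjjjqcqcqcqcA=>jjjjqcqcqcqcq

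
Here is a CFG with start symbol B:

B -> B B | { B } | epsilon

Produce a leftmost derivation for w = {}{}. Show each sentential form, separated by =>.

B => BB => BBB => {B}BB => {}BB => {}BBB => {}{B}BB => {}{}BB => {}{}B => {}{}

B => BB   [B -> B B]
BB => BBB   [B -> B B]
BBB => {B}BB   [B -> { B }]
{B}BB => {}BB   [B -> epsilon]
{}BB => {}BBB   [B -> B B]
{}BBB => {}{B}BB   [B -> { B }]
{}{B}BB => {}{}BB   [B -> epsilon]
{}{}BB => {}{}B   [B -> epsilon]
{}{}B => {}{}   [B -> epsilon]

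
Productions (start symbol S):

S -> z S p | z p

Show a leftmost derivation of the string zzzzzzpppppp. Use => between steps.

S => zSp   [S -> z S p]
zSp => zzSpp   [S -> z S p]
zzSpp => zzzSppp   [S -> z S p]
zzzSppp => zzzzSpppp   [S -> z S p]
zzzzSpppp => zzzzzSppppp   [S -> z S p]
zzzzzSppppp => zzzzzzpppppp   [S -> z p]

S => zSp => zzSpp => zzzSppp => zzzzSpppp => zzzzzSppppp => zzzzzzpppppp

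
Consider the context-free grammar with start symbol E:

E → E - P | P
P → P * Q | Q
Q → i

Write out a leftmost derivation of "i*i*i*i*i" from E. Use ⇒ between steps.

E ⇒ P   [E → P]
P ⇒ P*Q   [P → P * Q]
P*Q ⇒ P*Q*Q   [P → P * Q]
P*Q*Q ⇒ P*Q*Q*Q   [P → P * Q]
P*Q*Q*Q ⇒ P*Q*Q*Q*Q   [P → P * Q]
P*Q*Q*Q*Q ⇒ Q*Q*Q*Q*Q   [P → Q]
Q*Q*Q*Q*Q ⇒ i*Q*Q*Q*Q   [Q → i]
i*Q*Q*Q*Q ⇒ i*i*Q*Q*Q   [Q → i]
i*i*Q*Q*Q ⇒ i*i*i*Q*Q   [Q → i]
i*i*i*Q*Q ⇒ i*i*i*i*Q   [Q → i]
i*i*i*i*Q ⇒ i*i*i*i*i   [Q → i]

E ⇒ P ⇒ P*Q ⇒ P*Q*Q ⇒ P*Q*Q*Q ⇒ P*Q*Q*Q*Q ⇒ Q*Q*Q*Q*Q ⇒ i*Q*Q*Q*Q ⇒ i*i*Q*Q*Q ⇒ i*i*i*Q*Q ⇒ i*i*i*i*Q ⇒ i*i*i*i*i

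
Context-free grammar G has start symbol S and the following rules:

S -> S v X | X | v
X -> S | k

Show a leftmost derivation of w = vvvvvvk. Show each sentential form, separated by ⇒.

S ⇒ SvX ⇒ SvXvX ⇒ SvXvXvX ⇒ vvXvXvX ⇒ vvSvXvX ⇒ vvvvXvX ⇒ vvvvSvX ⇒ vvvvvvX ⇒ vvvvvvk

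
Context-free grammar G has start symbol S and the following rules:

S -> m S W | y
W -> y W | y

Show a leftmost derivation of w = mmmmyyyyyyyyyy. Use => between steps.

S => mSW => mmSWW => mmmSWWW => mmmmSWWWW => mmmmyWWWW => mmmmyyWWW => mmmmyyyWWW => mmmmyyyyWWW => mmmmyyyyyWW => mmmmyyyyyyWW => mmmmyyyyyyyWW => mmmmyyyyyyyyW => mmmmyyyyyyyyyW => mmmmyyyyyyyyyy

S => mSW   [S -> m S W]
mSW => mmSWW   [S -> m S W]
mmSWW => mmmSWWW   [S -> m S W]
mmmSWWW => mmmmSWWWW   [S -> m S W]
mmmmSWWWW => mmmmyWWWW   [S -> y]
mmmmyWWWW => mmmmyyWWW   [W -> y]
mmmmyyWWW => mmmmyyyWWW   [W -> y W]
mmmmyyyWWW => mmmmyyyyWWW   [W -> y W]
mmmmyyyyWWW => mmmmyyyyyWW   [W -> y]
mmmmyyyyyWW => mmmmyyyyyyWW   [W -> y W]
mmmmyyyyyyWW => mmmmyyyyyyyWW   [W -> y W]
mmmmyyyyyyyWW => mmmmyyyyyyyyW   [W -> y]
mmmmyyyyyyyyW => mmmmyyyyyyyyyW   [W -> y W]
mmmmyyyyyyyyyW => mmmmyyyyyyyyyy   [W -> y]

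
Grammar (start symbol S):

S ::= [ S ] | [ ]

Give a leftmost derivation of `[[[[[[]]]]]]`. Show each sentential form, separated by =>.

S => [S] => [[S]] => [[[S]]] => [[[[S]]]] => [[[[[S]]]]] => [[[[[[]]]]]]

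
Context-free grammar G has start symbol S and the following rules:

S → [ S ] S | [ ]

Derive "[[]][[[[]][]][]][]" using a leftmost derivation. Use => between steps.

S=>[S]S=>[[]]S=>[[]][S]S=>[[]][[S]S]S=>[[]][[[S]S]S]S=>[[]][[[[]]S]S]S=>[[]][[[[]][]]S]S=>[[]][[[[]][]][]]S=>[[]][[[[]][]][]][]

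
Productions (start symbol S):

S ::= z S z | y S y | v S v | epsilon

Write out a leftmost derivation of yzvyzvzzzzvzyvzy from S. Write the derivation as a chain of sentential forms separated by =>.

S => ySy => yzSzy => yzvSvzy => yzvySyvzy => yzvyzSzyvzy => yzvyzvSvzyvzy => yzvyzvzSzvzyvzy => yzvyzvzzSzzvzyvzy => yzvyzvzzzzvzyvzy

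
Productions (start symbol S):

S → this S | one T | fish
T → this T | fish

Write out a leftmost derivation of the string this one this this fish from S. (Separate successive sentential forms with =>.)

S => this S => this one T => this one this T => this one this this T => this one this this fish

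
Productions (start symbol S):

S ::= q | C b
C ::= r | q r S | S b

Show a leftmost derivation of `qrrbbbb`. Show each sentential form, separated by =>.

S => Cb   [S ::= C b]
Cb => qrSb   [C ::= q r S]
qrSb => qrCbb   [S ::= C b]
qrCbb => qrSbbb   [C ::= S b]
qrSbbb => qrCbbbb   [S ::= C b]
qrCbbbb => qrrbbbb   [C ::= r]

S => Cb => qrSb => qrCbb => qrSbbb => qrCbbbb => qrrbbbb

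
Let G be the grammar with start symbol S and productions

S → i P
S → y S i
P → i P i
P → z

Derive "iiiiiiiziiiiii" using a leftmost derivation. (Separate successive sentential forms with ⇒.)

S ⇒ iP   [S → i P]
iP ⇒ iiPi   [P → i P i]
iiPi ⇒ iiiPii   [P → i P i]
iiiPii ⇒ iiiiPiii   [P → i P i]
iiiiPiii ⇒ iiiiiPiiii   [P → i P i]
iiiiiPiiii ⇒ iiiiiiPiiiii   [P → i P i]
iiiiiiPiiiii ⇒ iiiiiiiPiiiiii   [P → i P i]
iiiiiiiPiiiiii ⇒ iiiiiiiziiiiii   [P → z]

S⇒iP⇒iiPi⇒iiiPii⇒iiiiPiii⇒iiiiiPiiii⇒iiiiiiPiiiii⇒iiiiiiiPiiiiii⇒iiiiiiiziiiiii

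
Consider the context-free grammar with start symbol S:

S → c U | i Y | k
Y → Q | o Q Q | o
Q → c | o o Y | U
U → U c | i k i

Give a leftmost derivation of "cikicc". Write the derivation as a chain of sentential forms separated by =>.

S => cU => cUc => cUcc => cikicc

S => cU   [S → c U]
cU => cUc   [U → U c]
cUc => cUcc   [U → U c]
cUcc => cikicc   [U → i k i]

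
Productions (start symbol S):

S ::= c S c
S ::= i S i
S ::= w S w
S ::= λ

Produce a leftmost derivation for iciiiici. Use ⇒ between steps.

S ⇒ iSi   [S ::= i S i]
iSi ⇒ icSci   [S ::= c S c]
icSci ⇒ iciSici   [S ::= i S i]
iciSici ⇒ iciiSiici   [S ::= i S i]
iciiSiici ⇒ iciiiici   [S ::= λ]

S ⇒ iSi ⇒ icSci ⇒ iciSici ⇒ iciiSiici ⇒ iciiiici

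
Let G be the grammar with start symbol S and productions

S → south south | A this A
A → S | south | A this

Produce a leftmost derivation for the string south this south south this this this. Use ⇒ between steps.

S ⇒ A this A ⇒ south this A ⇒ south this A this ⇒ south this A this this ⇒ south this A this this this ⇒ south this S this this this ⇒ south this south south this this this

S ⇒ A this A   [S → A this A]
A this A ⇒ south this A   [A → south]
south this A ⇒ south this A this   [A → A this]
south this A this ⇒ south this A this this   [A → A this]
south this A this this ⇒ south this A this this this   [A → A this]
south this A this this this ⇒ south this S this this this   [A → S]
south this S this this this ⇒ south this south south this this this   [S → south south]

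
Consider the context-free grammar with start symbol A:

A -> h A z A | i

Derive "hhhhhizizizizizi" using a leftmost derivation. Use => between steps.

A => hAzA   [A -> h A z A]
hAzA => hhAzAzA   [A -> h A z A]
hhAzAzA => hhhAzAzAzA   [A -> h A z A]
hhhAzAzAzA => hhhhAzAzAzAzA   [A -> h A z A]
hhhhAzAzAzAzA => hhhhhAzAzAzAzAzA   [A -> h A z A]
hhhhhAzAzAzAzAzA => hhhhhizAzAzAzAzA   [A -> i]
hhhhhizAzAzAzAzA => hhhhhizizAzAzAzA   [A -> i]
hhhhhizizAzAzAzA => hhhhhizizizAzAzA   [A -> i]
hhhhhizizizAzAzA => hhhhhizizizizAzA   [A -> i]
hhhhhizizizizAzA => hhhhhizizizizizA   [A -> i]
hhhhhizizizizizA => hhhhhizizizizizi   [A -> i]

A=>hAzA=>hhAzAzA=>hhhAzAzAzA=>hhhhAzAzAzAzA=>hhhhhAzAzAzAzAzA=>hhhhhizAzAzAzAzA=>hhhhhizizAzAzAzA=>hhhhhizizizAzAzA=>hhhhhizizizizAzA=>hhhhhizizizizizA=>hhhhhizizizizizi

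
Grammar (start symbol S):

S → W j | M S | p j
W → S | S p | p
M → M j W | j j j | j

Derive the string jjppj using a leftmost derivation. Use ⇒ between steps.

S ⇒ MS ⇒ MjWS ⇒ jjWS ⇒ jjpS ⇒ jjppj

S ⇒ MS   [S → M S]
MS ⇒ MjWS   [M → M j W]
MjWS ⇒ jjWS   [M → j]
jjWS ⇒ jjpS   [W → p]
jjpS ⇒ jjppj   [S → p j]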